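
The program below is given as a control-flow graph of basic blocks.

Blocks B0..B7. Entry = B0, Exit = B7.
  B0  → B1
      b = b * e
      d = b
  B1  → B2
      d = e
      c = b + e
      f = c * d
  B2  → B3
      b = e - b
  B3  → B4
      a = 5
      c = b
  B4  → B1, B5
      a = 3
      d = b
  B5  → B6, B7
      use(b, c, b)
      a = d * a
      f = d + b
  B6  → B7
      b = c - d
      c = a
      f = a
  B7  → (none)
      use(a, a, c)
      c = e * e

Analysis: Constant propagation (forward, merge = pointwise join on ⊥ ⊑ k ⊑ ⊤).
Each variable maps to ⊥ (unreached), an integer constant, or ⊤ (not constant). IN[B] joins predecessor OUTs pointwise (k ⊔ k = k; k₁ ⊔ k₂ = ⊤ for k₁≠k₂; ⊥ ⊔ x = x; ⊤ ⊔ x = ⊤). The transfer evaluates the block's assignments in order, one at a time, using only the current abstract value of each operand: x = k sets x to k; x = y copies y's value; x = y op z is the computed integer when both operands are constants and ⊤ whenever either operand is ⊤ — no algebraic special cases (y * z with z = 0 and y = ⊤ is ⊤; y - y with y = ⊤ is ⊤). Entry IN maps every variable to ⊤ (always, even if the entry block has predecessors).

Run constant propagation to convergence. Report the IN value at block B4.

Answer: {a: 5, b: ⊤, c: ⊤, d: ⊤, e: ⊤, f: ⊤}

Trace:
Per-block solution:
  B0:  IN=(all ⊤)  OUT=(all ⊤)
  B1:  IN=(all ⊤)  OUT=(all ⊤)
  B2:  IN=(all ⊤)  OUT=(all ⊤)
  B3:  IN=(all ⊤)  OUT={a:5; rest ⊤}
  B4:  IN={a:5; rest ⊤}  OUT={a:3; rest ⊤}
  B5:  IN={a:3; rest ⊤}  OUT=(all ⊤)
  B6:  IN=(all ⊤)  OUT=(all ⊤)
  B7:  IN=(all ⊤)  OUT=(all ⊤)

Merge at B4: IN[B4] = OUT[B3] = {a: 5, b: ⊤, c: ⊤, d: ⊤, e: ⊤, f: ⊤}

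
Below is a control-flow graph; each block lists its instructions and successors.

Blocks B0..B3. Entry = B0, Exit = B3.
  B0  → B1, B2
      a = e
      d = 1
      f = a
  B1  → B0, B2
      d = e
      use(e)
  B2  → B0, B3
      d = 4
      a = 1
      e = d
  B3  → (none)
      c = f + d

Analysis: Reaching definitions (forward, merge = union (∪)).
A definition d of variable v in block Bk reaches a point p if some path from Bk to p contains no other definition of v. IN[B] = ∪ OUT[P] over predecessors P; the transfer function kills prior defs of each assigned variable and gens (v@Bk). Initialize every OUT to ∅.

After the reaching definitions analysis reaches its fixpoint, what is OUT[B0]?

Per-block solution:
  B0:  IN={a@B0, a@B2, d@B1, d@B2, e@B2, f@B0}  OUT={a@B0, d@B0, e@B2, f@B0}
  B1:  IN={a@B0, d@B0, e@B2, f@B0}  OUT={a@B0, d@B1, e@B2, f@B0}
  B2:  IN={a@B0, d@B0, d@B1, e@B2, f@B0}  OUT={a@B2, d@B2, e@B2, f@B0}
  B3:  IN={a@B2, d@B2, e@B2, f@B0}  OUT={a@B2, c@B3, d@B2, e@B2, f@B0}

Merge at B0 (entry node, so the boundary value {} is joined with the incoming edge(s)): IN[B0] = {} ⊔ OUT[B1] ⊔ OUT[B2] = {a@B0, a@B2, d@B1, d@B2, e@B2, f@B0}
Applying B0's transfer function to that IN value gives OUT[B0] (row B0 above).

Answer: {a@B0, d@B0, e@B2, f@B0}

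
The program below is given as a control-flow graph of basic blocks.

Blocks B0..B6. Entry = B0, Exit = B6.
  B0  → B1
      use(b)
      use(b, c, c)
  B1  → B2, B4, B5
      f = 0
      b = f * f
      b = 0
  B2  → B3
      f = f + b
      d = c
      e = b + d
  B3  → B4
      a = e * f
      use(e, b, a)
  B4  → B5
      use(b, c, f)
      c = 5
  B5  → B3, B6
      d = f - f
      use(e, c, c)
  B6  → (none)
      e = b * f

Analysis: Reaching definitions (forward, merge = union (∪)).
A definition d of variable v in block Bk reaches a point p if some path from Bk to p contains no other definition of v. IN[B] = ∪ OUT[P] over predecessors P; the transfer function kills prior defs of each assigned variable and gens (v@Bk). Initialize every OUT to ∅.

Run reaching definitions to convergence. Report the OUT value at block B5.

Answer: {a@B3, b@B1, c@B4, d@B5, e@B2, f@B1, f@B2}

Working:
Fixpoint table:
  B0:   IN={}   OUT={}
  B1:   IN={}   OUT={b@B1, f@B1}
  B2:   IN={b@B1, f@B1}   OUT={b@B1, d@B2, e@B2, f@B2}
  B3:   IN={a@B3, b@B1, c@B4, d@B2, d@B5, e@B2, f@B1, f@B2}   OUT={a@B3, b@B1, c@B4, d@B2, d@B5, e@B2, f@B1, f@B2}
  B4:   IN={a@B3, b@B1, c@B4, d@B2, d@B5, e@B2, f@B1, f@B2}   OUT={a@B3, b@B1, c@B4, d@B2, d@B5, e@B2, f@B1, f@B2}
  B5:   IN={a@B3, b@B1, c@B4, d@B2, d@B5, e@B2, f@B1, f@B2}   OUT={a@B3, b@B1, c@B4, d@B5, e@B2, f@B1, f@B2}
  B6:   IN={a@B3, b@B1, c@B4, d@B5, e@B2, f@B1, f@B2}   OUT={a@B3, b@B1, c@B4, d@B5, e@B6, f@B1, f@B2}

Merge at B5: IN[B5] = OUT[B1] ⊔ OUT[B4] = {a@B3, b@B1, c@B4, d@B2, d@B5, e@B2, f@B1, f@B2}
Applying B5's transfer function to that IN value gives OUT[B5] (row B5 above).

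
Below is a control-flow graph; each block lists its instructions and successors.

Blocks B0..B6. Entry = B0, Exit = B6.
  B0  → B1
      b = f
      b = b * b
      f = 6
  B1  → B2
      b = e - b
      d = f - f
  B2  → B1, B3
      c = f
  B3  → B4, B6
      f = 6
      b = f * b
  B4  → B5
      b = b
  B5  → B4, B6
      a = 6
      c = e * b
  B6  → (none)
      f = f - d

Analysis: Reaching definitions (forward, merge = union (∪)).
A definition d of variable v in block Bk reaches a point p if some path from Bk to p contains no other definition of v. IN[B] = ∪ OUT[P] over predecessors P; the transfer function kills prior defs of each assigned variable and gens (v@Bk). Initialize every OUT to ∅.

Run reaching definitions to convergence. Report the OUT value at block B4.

Answer: {a@B5, b@B4, c@B2, c@B5, d@B1, f@B3}

Derivation:
Converged values:
  B0: | IN={} | OUT={b@B0, f@B0}
  B1: | IN={b@B0, b@B1, c@B2, d@B1, f@B0} | OUT={b@B1, c@B2, d@B1, f@B0}
  B2: | IN={b@B1, c@B2, d@B1, f@B0} | OUT={b@B1, c@B2, d@B1, f@B0}
  B3: | IN={b@B1, c@B2, d@B1, f@B0} | OUT={b@B3, c@B2, d@B1, f@B3}
  B4: | IN={a@B5, b@B3, b@B4, c@B2, c@B5, d@B1, f@B3} | OUT={a@B5, b@B4, c@B2, c@B5, d@B1, f@B3}
  B5: | IN={a@B5, b@B4, c@B2, c@B5, d@B1, f@B3} | OUT={a@B5, b@B4, c@B5, d@B1, f@B3}
  B6: | IN={a@B5, b@B3, b@B4, c@B2, c@B5, d@B1, f@B3} | OUT={a@B5, b@B3, b@B4, c@B2, c@B5, d@B1, f@B6}

Merge at B4: IN[B4] = OUT[B3] ⊔ OUT[B5] = {a@B5, b@B3, b@B4, c@B2, c@B5, d@B1, f@B3}
Applying B4's transfer function to that IN value gives OUT[B4] (row B4 above).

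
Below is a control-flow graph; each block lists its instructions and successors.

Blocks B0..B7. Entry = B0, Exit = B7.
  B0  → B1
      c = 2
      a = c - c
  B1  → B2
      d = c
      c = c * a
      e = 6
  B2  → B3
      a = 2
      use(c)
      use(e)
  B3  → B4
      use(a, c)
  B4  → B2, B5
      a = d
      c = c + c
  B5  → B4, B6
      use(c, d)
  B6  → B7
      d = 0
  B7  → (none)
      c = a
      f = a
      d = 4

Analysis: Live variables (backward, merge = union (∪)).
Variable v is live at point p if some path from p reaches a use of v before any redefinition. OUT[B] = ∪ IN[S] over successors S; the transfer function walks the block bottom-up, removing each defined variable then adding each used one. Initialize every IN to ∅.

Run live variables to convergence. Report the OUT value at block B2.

Converged values:
  B0:   IN={}   OUT={a, c}
  B1:   IN={a, c}   OUT={c, d, e}
  B2:   IN={c, d, e}   OUT={a, c, d, e}
  B3:   IN={a, c, d, e}   OUT={c, d, e}
  B4:   IN={c, d, e}   OUT={a, c, d, e}
  B5:   IN={a, c, d, e}   OUT={a, c, d, e}
  B6:   IN={a}   OUT={a}
  B7:   IN={a}   OUT={}

Merge at B2: OUT[B2] = IN[B3] = {a, c, d, e}

Answer: {a, c, d, e}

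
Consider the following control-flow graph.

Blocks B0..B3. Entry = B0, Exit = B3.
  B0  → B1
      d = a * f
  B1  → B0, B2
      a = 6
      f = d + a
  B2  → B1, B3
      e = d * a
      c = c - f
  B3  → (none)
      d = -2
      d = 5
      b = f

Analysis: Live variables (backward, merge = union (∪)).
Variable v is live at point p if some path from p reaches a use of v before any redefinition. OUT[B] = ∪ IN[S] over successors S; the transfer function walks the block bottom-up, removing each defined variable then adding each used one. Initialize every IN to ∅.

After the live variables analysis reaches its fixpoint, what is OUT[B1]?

Answer: {a, c, d, f}

Working:
Per-block solution:
  B0:  IN={a, c, f}  OUT={c, d}
  B1:  IN={c, d}  OUT={a, c, d, f}
  B2:  IN={a, c, d, f}  OUT={c, d, f}
  B3:  IN={f}  OUT={}

Merge at B1: OUT[B1] = IN[B0] ⊔ IN[B2] = {a, c, d, f}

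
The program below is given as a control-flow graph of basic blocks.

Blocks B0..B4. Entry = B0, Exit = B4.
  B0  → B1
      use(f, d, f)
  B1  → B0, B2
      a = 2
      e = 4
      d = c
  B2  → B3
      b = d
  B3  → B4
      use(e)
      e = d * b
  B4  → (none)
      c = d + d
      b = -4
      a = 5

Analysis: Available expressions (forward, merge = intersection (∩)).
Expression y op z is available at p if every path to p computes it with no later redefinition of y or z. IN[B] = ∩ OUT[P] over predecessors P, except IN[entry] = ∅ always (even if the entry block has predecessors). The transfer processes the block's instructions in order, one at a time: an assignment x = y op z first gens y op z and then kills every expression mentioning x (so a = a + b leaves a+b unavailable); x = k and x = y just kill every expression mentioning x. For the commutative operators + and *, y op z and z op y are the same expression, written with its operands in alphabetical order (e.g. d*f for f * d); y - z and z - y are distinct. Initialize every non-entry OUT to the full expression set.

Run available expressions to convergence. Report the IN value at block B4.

Answer: {b*d}

Trace:
Fixpoint table:
  B0:  IN={}  OUT={}
  B1:  IN={}  OUT={}
  B2:  IN={}  OUT={}
  B3:  IN={}  OUT={b*d}
  B4:  IN={b*d}  OUT={d+d}

Merge at B4: IN[B4] = OUT[B3] = {b*d}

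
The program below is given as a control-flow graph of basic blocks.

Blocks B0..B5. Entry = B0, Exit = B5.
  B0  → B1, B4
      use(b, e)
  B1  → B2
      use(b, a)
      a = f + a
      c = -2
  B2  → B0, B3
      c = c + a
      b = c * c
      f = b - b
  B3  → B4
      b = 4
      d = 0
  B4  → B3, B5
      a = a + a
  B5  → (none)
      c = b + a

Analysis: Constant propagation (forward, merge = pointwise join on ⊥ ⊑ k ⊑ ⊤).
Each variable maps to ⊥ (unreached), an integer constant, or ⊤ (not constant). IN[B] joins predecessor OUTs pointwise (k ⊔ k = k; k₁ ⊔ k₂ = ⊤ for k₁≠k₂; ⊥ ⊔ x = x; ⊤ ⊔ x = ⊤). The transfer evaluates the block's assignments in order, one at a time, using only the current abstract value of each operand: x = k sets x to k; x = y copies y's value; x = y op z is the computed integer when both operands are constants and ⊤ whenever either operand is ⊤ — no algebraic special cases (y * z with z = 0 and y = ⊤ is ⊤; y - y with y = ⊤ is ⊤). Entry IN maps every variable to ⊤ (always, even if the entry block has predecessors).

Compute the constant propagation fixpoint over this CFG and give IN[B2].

Answer: {a: ⊤, b: ⊤, c: -2, d: ⊤, e: ⊤, f: ⊤}

Trace:
Converged values:
  B0:   IN=(all ⊤)   OUT=(all ⊤)
  B1:   IN=(all ⊤)   OUT={c:-2; rest ⊤}
  B2:   IN={c:-2; rest ⊤}   OUT=(all ⊤)
  B3:   IN=(all ⊤)   OUT={b:4, d:0; rest ⊤}
  B4:   IN=(all ⊤)   OUT=(all ⊤)
  B5:   IN=(all ⊤)   OUT=(all ⊤)

Merge at B2: IN[B2] = OUT[B1] = {a: ⊤, b: ⊤, c: -2, d: ⊤, e: ⊤, f: ⊤}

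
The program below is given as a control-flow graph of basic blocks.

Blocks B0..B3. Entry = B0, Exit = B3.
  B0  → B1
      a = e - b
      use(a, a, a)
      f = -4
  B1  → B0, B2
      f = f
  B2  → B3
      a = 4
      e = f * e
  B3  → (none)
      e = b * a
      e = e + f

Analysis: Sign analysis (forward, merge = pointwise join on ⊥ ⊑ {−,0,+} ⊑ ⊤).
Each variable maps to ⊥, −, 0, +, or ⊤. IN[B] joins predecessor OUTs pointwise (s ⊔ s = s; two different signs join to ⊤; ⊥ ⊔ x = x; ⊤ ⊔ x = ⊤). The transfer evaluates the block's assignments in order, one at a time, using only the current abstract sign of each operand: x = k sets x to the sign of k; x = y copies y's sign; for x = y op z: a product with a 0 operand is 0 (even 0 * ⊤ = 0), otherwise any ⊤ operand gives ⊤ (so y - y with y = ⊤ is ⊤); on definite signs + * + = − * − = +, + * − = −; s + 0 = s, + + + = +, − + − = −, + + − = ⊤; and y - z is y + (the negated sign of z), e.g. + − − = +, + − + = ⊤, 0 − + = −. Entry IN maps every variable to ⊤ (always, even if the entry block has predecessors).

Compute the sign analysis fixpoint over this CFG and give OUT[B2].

Answer: {a: +, b: ⊤, c: ⊤, d: ⊤, e: ⊤, f: -}

Working:
Fixpoint table:
  B0:  IN=(all ⊤)  OUT={f:-; rest ⊤}
  B1:  IN={f:-; rest ⊤}  OUT={f:-; rest ⊤}
  B2:  IN={f:-; rest ⊤}  OUT={a:+, f:-; rest ⊤}
  B3:  IN={a:+, f:-; rest ⊤}  OUT={a:+, f:-; rest ⊤}

Merge at B2: IN[B2] = OUT[B1] = {a: ⊤, b: ⊤, c: ⊤, d: ⊤, e: ⊤, f: -}
Applying B2's transfer function to that IN value gives OUT[B2] (row B2 above).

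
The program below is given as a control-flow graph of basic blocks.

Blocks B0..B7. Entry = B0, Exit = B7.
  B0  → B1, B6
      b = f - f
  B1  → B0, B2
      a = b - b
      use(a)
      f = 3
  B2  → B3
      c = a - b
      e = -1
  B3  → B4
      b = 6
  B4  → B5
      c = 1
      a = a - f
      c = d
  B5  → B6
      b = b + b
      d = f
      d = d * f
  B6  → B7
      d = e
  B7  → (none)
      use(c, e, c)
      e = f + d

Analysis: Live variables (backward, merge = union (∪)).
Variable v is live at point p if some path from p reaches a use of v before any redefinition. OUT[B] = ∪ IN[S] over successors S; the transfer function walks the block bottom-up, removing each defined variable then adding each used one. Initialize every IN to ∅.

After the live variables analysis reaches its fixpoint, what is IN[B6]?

Answer: {c, e, f}

Derivation:
Fixpoint table:
  B0: | IN={c, d, e, f} | OUT={b, c, d, e, f}
  B1: | IN={b, c, d, e} | OUT={a, b, c, d, e, f}
  B2: | IN={a, b, d, f} | OUT={a, d, e, f}
  B3: | IN={a, d, e, f} | OUT={a, b, d, e, f}
  B4: | IN={a, b, d, e, f} | OUT={b, c, e, f}
  B5: | IN={b, c, e, f} | OUT={c, e, f}
  B6: | IN={c, e, f} | OUT={c, d, e, f}
  B7: | IN={c, d, e, f} | OUT={}

Merge at B6: OUT[B6] = IN[B7] = {c, d, e, f}
Applying B6's transfer function to that OUT value gives IN[B6] (row B6 above).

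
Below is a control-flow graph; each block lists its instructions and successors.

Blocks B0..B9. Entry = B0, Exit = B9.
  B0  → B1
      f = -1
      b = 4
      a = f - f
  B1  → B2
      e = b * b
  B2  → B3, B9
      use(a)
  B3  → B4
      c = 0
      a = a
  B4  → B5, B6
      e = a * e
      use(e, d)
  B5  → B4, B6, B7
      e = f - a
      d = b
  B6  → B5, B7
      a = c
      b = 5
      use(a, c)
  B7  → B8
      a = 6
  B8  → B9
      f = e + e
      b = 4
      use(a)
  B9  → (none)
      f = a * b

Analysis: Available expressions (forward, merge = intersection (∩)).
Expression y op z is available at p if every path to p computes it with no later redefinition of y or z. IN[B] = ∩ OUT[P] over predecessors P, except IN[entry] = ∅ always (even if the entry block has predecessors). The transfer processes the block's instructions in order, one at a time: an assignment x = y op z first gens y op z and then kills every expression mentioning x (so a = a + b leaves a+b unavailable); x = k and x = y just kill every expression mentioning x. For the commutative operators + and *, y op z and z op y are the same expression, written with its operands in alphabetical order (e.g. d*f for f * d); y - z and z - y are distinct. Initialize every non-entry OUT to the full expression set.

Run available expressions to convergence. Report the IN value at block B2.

Fixpoint table:
  B0: | IN={} | OUT={f-f}
  B1: | IN={f-f} | OUT={b*b, f-f}
  B2: | IN={b*b, f-f} | OUT={b*b, f-f}
  B3: | IN={b*b, f-f} | OUT={b*b, f-f}
  B4: | IN={f-f} | OUT={f-f}
  B5: | IN={f-f} | OUT={f-a, f-f}
  B6: | IN={f-f} | OUT={f-f}
  B7: | IN={f-f} | OUT={f-f}
  B8: | IN={f-f} | OUT={e+e}
  B9: | IN={} | OUT={a*b}

Merge at B2: IN[B2] = OUT[B1] = {b*b, f-f}

Answer: {b*b, f-f}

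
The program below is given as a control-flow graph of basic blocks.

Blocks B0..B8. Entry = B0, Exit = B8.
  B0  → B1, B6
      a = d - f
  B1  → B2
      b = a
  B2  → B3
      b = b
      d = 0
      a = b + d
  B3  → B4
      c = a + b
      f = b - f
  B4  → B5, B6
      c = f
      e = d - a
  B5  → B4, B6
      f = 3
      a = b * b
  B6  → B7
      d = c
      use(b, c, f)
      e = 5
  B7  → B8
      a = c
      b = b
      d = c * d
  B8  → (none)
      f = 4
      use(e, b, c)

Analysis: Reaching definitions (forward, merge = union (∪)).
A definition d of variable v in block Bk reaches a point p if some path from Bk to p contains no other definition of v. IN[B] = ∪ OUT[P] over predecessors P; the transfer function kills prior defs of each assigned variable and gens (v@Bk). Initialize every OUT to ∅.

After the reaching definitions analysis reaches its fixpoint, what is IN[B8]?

Fixpoint table:
  B0: | IN={} | OUT={a@B0}
  B1: | IN={a@B0} | OUT={a@B0, b@B1}
  B2: | IN={a@B0, b@B1} | OUT={a@B2, b@B2, d@B2}
  B3: | IN={a@B2, b@B2, d@B2} | OUT={a@B2, b@B2, c@B3, d@B2, f@B3}
  B4: | IN={a@B2, a@B5, b@B2, c@B3, c@B4, d@B2, e@B4, f@B3, f@B5} | OUT={a@B2, a@B5, b@B2, c@B4, d@B2, e@B4, f@B3, f@B5}
  B5: | IN={a@B2, a@B5, b@B2, c@B4, d@B2, e@B4, f@B3, f@B5} | OUT={a@B5, b@B2, c@B4, d@B2, e@B4, f@B5}
  B6: | IN={a@B0, a@B2, a@B5, b@B2, c@B4, d@B2, e@B4, f@B3, f@B5} | OUT={a@B0, a@B2, a@B5, b@B2, c@B4, d@B6, e@B6, f@B3, f@B5}
  B7: | IN={a@B0, a@B2, a@B5, b@B2, c@B4, d@B6, e@B6, f@B3, f@B5} | OUT={a@B7, b@B7, c@B4, d@B7, e@B6, f@B3, f@B5}
  B8: | IN={a@B7, b@B7, c@B4, d@B7, e@B6, f@B3, f@B5} | OUT={a@B7, b@B7, c@B4, d@B7, e@B6, f@B8}

Merge at B8: IN[B8] = OUT[B7] = {a@B7, b@B7, c@B4, d@B7, e@B6, f@B3, f@B5}

Answer: {a@B7, b@B7, c@B4, d@B7, e@B6, f@B3, f@B5}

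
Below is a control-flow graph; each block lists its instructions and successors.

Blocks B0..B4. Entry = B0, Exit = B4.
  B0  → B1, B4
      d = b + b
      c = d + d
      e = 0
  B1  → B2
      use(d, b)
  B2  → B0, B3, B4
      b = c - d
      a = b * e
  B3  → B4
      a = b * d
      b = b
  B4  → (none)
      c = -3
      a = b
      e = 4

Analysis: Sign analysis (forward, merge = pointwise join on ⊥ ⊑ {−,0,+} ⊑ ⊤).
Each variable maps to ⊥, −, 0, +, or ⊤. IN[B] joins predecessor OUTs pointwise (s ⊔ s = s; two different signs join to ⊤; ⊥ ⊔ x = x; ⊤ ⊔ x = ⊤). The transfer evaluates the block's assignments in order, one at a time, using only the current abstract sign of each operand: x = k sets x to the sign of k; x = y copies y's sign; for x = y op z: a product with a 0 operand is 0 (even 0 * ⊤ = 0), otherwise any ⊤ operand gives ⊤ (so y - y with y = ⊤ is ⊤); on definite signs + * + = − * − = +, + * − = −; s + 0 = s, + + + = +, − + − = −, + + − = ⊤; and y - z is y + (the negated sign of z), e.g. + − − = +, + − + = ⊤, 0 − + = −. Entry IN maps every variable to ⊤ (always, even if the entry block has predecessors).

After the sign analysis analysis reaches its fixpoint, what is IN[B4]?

Answer: {a: ⊤, b: ⊤, c: ⊤, d: ⊤, e: 0, f: ⊤}

Derivation:
Fixpoint table:
  B0:  IN=(all ⊤)  OUT={e:0; rest ⊤}
  B1:  IN={e:0; rest ⊤}  OUT={e:0; rest ⊤}
  B2:  IN={e:0; rest ⊤}  OUT={a:0, e:0; rest ⊤}
  B3:  IN={a:0, e:0; rest ⊤}  OUT={e:0; rest ⊤}
  B4:  IN={e:0; rest ⊤}  OUT={c:-, e:+; rest ⊤}

Merge at B4: IN[B4] = OUT[B0] ⊔ OUT[B2] ⊔ OUT[B3] = {a: ⊤, b: ⊤, c: ⊤, d: ⊤, e: 0, f: ⊤}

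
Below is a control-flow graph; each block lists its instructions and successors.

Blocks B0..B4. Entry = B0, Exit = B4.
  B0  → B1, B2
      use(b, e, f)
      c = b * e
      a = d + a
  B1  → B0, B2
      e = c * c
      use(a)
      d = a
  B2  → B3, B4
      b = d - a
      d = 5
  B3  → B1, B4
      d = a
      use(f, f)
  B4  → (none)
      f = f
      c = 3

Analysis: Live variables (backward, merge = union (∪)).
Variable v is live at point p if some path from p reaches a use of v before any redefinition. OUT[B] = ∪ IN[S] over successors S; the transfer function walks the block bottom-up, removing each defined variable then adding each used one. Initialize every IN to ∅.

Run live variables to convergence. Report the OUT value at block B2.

Per-block solution:
  B0: | IN={a, b, d, e, f} | OUT={a, b, c, d, f}
  B1: | IN={a, b, c, f} | OUT={a, b, c, d, e, f}
  B2: | IN={a, c, d, f} | OUT={a, b, c, f}
  B3: | IN={a, b, c, f} | OUT={a, b, c, f}
  B4: | IN={f} | OUT={}

Merge at B2: OUT[B2] = IN[B3] ⊔ IN[B4] = {a, b, c, f}

Answer: {a, b, c, f}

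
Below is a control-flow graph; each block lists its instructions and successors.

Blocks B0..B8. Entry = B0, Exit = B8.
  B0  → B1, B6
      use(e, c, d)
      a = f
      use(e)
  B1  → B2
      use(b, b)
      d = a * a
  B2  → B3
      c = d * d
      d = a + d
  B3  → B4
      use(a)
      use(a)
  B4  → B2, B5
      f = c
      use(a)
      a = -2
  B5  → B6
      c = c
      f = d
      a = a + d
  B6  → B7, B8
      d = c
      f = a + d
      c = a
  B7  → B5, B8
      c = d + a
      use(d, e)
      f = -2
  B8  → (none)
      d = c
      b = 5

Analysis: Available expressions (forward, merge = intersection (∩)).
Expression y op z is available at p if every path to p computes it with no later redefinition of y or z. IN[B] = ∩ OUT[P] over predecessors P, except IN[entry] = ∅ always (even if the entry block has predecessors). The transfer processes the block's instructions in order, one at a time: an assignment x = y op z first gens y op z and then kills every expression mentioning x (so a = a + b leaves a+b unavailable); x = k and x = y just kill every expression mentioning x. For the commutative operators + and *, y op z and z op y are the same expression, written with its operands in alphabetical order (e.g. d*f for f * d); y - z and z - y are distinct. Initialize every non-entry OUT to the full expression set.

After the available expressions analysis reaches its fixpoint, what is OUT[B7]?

Fixpoint table:
  B0:   IN={}   OUT={}
  B1:   IN={}   OUT={a*a}
  B2:   IN={}   OUT={}
  B3:   IN={}   OUT={}
  B4:   IN={}   OUT={}
  B5:   IN={}   OUT={}
  B6:   IN={}   OUT={a+d}
  B7:   IN={a+d}   OUT={a+d}
  B8:   IN={a+d}   OUT={}

Merge at B7: IN[B7] = OUT[B6] = {a+d}
Applying B7's transfer function to that IN value gives OUT[B7] (row B7 above).

Answer: {a+d}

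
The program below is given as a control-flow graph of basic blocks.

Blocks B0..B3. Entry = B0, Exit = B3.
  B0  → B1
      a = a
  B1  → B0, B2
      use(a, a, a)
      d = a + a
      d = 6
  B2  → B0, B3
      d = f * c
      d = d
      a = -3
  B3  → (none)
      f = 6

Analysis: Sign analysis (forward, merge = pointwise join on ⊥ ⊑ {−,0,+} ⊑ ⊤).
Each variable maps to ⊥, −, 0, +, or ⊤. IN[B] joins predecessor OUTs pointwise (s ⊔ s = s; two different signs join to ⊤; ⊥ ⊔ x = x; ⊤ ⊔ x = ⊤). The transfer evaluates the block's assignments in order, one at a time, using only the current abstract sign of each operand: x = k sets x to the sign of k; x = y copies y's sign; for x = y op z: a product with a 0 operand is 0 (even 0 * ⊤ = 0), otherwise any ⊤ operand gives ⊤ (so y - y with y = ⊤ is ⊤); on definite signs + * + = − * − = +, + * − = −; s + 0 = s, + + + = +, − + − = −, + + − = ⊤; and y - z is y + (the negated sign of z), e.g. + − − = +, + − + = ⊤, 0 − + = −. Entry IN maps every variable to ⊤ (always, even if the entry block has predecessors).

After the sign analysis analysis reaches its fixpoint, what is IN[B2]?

Converged values:
  B0:  IN=(all ⊤)  OUT=(all ⊤)
  B1:  IN=(all ⊤)  OUT={d:+; rest ⊤}
  B2:  IN={d:+; rest ⊤}  OUT={a:-; rest ⊤}
  B3:  IN={a:-; rest ⊤}  OUT={a:-, f:+; rest ⊤}

Merge at B2: IN[B2] = OUT[B1] = {a: ⊤, b: ⊤, c: ⊤, d: +, e: ⊤, f: ⊤}

Answer: {a: ⊤, b: ⊤, c: ⊤, d: +, e: ⊤, f: ⊤}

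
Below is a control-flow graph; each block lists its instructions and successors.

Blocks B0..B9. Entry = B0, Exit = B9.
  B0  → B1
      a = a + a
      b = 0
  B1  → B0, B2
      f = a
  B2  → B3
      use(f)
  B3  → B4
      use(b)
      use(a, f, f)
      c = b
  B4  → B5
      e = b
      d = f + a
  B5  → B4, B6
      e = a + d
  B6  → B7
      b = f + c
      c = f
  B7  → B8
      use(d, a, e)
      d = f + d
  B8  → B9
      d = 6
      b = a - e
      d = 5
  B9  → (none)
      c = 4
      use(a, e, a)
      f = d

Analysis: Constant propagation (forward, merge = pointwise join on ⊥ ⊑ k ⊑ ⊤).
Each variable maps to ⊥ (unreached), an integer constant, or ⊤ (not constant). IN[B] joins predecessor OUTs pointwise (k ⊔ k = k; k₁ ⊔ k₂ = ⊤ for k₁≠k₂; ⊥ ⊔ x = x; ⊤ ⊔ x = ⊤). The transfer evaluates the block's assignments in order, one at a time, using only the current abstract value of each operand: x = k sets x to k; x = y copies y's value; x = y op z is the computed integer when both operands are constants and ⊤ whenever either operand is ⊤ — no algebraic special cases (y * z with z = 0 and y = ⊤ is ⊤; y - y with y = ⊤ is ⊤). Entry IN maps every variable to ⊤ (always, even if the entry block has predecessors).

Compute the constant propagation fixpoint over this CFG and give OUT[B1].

Answer: {a: ⊤, b: 0, c: ⊤, d: ⊤, e: ⊤, f: ⊤}

Working:
Per-block solution:
  B0:   IN=(all ⊤)   OUT={b:0; rest ⊤}
  B1:   IN={b:0; rest ⊤}   OUT={b:0; rest ⊤}
  B2:   IN={b:0; rest ⊤}   OUT={b:0; rest ⊤}
  B3:   IN={b:0; rest ⊤}   OUT={b:0, c:0; rest ⊤}
  B4:   IN={b:0, c:0; rest ⊤}   OUT={b:0, c:0, e:0; rest ⊤}
  B5:   IN={b:0, c:0, e:0; rest ⊤}   OUT={b:0, c:0; rest ⊤}
  B6:   IN={b:0, c:0; rest ⊤}   OUT=(all ⊤)
  B7:   IN=(all ⊤)   OUT=(all ⊤)
  B8:   IN=(all ⊤)   OUT={d:5; rest ⊤}
  B9:   IN={d:5; rest ⊤}   OUT={c:4, d:5, f:5; rest ⊤}

Merge at B1: IN[B1] = OUT[B0] = {a: ⊤, b: 0, c: ⊤, d: ⊤, e: ⊤, f: ⊤}
Applying B1's transfer function to that IN value gives OUT[B1] (row B1 above).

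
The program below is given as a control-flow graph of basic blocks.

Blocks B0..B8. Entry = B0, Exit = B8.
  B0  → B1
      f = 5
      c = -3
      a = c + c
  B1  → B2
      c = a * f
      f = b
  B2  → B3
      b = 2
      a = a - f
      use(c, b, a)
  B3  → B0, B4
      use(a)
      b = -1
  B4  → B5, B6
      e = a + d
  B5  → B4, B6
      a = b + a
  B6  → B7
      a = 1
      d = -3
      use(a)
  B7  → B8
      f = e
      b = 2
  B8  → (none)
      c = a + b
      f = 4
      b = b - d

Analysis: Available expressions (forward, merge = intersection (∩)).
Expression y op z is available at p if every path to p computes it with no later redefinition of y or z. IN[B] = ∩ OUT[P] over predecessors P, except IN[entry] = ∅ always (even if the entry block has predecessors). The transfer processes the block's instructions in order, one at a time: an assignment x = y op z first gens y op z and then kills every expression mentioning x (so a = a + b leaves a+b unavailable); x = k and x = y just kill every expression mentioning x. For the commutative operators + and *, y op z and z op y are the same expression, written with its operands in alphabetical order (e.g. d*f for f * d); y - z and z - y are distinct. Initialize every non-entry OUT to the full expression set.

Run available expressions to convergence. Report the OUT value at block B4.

Converged values:
  B0:  IN={}  OUT={c+c}
  B1:  IN={c+c}  OUT={}
  B2:  IN={}  OUT={}
  B3:  IN={}  OUT={}
  B4:  IN={}  OUT={a+d}
  B5:  IN={a+d}  OUT={}
  B6:  IN={}  OUT={}
  B7:  IN={}  OUT={}
  B8:  IN={}  OUT={}

Merge at B4: IN[B4] = OUT[B3] ∩ OUT[B5] = {}
Applying B4's transfer function to that IN value gives OUT[B4] (row B4 above).

Answer: {a+d}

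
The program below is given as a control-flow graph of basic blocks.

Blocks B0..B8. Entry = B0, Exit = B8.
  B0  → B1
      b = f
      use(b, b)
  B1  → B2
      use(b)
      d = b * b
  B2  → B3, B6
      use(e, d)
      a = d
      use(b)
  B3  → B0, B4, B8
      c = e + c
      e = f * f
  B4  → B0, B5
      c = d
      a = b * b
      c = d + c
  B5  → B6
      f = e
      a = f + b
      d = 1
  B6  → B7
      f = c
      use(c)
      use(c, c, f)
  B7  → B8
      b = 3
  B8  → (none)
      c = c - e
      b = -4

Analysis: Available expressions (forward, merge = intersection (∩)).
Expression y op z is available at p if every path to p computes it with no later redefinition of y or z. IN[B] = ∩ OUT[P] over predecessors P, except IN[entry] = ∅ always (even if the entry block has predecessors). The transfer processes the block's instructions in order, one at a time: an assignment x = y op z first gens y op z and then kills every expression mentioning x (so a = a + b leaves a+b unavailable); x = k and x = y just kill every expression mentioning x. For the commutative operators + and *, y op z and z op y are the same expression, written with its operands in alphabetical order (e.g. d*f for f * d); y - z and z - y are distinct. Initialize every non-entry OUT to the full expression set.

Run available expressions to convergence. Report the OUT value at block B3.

Fixpoint table:
  B0:   IN={}   OUT={}
  B1:   IN={}   OUT={b*b}
  B2:   IN={b*b}   OUT={b*b}
  B3:   IN={b*b}   OUT={b*b, f*f}
  B4:   IN={b*b, f*f}   OUT={b*b, f*f}
  B5:   IN={b*b, f*f}   OUT={b*b, b+f}
  B6:   IN={b*b}   OUT={b*b}
  B7:   IN={b*b}   OUT={}
  B8:   IN={}   OUT={}

Merge at B3: IN[B3] = OUT[B2] = {b*b}
Applying B3's transfer function to that IN value gives OUT[B3] (row B3 above).

Answer: {b*b, f*f}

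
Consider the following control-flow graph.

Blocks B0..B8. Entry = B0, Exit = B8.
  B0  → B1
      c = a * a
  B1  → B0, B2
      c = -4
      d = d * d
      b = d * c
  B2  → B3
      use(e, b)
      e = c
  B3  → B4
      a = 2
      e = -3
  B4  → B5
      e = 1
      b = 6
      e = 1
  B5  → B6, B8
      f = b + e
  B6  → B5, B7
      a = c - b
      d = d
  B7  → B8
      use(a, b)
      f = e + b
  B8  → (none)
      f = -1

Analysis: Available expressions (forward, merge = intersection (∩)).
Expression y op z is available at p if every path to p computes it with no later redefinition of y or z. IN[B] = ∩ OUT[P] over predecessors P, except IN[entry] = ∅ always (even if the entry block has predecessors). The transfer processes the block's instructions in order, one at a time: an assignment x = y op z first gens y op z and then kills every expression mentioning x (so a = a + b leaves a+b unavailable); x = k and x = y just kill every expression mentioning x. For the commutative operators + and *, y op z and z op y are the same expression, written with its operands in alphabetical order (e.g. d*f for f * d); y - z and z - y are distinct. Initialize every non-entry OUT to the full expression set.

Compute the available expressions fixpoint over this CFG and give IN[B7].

Answer: {b+e, c-b}

Derivation:
Fixpoint table:
  B0:  IN={}  OUT={a*a}
  B1:  IN={a*a}  OUT={a*a, c*d}
  B2:  IN={a*a, c*d}  OUT={a*a, c*d}
  B3:  IN={a*a, c*d}  OUT={c*d}
  B4:  IN={c*d}  OUT={c*d}
  B5:  IN={}  OUT={b+e}
  B6:  IN={b+e}  OUT={b+e, c-b}
  B7:  IN={b+e, c-b}  OUT={b+e, c-b}
  B8:  IN={b+e}  OUT={b+e}

Merge at B7: IN[B7] = OUT[B6] = {b+e, c-b}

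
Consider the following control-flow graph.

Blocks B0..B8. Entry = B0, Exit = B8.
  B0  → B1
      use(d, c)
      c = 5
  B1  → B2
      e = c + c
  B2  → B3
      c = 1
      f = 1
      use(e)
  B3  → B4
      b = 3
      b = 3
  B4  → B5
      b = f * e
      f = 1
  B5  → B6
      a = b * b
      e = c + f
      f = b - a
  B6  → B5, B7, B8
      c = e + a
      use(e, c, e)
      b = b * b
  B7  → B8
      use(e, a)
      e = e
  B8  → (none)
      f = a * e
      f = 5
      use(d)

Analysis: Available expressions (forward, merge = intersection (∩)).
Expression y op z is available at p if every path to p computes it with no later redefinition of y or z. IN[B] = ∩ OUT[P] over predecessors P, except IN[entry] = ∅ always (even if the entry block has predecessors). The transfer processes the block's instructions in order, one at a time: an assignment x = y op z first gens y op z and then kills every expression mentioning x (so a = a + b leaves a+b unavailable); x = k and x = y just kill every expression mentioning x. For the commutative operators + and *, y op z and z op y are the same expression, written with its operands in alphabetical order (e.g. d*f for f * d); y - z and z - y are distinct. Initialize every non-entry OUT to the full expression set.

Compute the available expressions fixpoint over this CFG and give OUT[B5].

Answer: {b*b, b-a}

Working:
Converged values:
  B0:   IN={}   OUT={}
  B1:   IN={}   OUT={c+c}
  B2:   IN={c+c}   OUT={}
  B3:   IN={}   OUT={}
  B4:   IN={}   OUT={}
  B5:   IN={}   OUT={b*b, b-a}
  B6:   IN={b*b, b-a}   OUT={a+e}
  B7:   IN={a+e}   OUT={}
  B8:   IN={}   OUT={a*e}

Merge at B5: IN[B5] = OUT[B4] ∩ OUT[B6] = {}
Applying B5's transfer function to that IN value gives OUT[B5] (row B5 above).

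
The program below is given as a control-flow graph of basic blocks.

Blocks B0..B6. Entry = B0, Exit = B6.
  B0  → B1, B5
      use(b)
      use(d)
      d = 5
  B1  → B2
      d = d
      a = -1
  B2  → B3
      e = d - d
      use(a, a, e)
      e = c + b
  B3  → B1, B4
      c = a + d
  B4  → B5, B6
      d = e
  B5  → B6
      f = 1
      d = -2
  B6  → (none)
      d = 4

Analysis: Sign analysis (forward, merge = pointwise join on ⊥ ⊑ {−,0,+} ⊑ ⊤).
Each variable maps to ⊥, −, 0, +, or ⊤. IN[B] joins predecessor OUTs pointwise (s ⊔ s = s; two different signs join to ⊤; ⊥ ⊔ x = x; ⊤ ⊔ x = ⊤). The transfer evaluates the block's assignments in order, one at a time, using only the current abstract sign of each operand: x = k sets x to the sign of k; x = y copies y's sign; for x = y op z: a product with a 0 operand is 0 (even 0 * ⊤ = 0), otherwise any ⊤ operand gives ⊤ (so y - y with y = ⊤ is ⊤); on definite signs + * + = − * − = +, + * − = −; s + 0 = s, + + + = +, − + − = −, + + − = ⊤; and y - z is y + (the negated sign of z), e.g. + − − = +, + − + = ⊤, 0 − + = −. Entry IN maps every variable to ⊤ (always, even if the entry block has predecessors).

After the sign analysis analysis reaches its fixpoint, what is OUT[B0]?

Answer: {a: ⊤, b: ⊤, c: ⊤, d: +, e: ⊤, f: ⊤}

Working:
Fixpoint table:
  B0: | IN=(all ⊤) | OUT={d:+; rest ⊤}
  B1: | IN={d:+; rest ⊤} | OUT={a:-, d:+; rest ⊤}
  B2: | IN={a:-, d:+; rest ⊤} | OUT={a:-, d:+; rest ⊤}
  B3: | IN={a:-, d:+; rest ⊤} | OUT={a:-, d:+; rest ⊤}
  B4: | IN={a:-, d:+; rest ⊤} | OUT={a:-; rest ⊤}
  B5: | IN=(all ⊤) | OUT={d:-, f:+; rest ⊤}
  B6: | IN=(all ⊤) | OUT={d:+; rest ⊤}

B0 is the boundary node: IN[B0] = {a: ⊤, b: ⊤, c: ⊤, d: ⊤, e: ⊤, f: ⊤}
Applying B0's transfer function to that IN value gives OUT[B0] (row B0 above).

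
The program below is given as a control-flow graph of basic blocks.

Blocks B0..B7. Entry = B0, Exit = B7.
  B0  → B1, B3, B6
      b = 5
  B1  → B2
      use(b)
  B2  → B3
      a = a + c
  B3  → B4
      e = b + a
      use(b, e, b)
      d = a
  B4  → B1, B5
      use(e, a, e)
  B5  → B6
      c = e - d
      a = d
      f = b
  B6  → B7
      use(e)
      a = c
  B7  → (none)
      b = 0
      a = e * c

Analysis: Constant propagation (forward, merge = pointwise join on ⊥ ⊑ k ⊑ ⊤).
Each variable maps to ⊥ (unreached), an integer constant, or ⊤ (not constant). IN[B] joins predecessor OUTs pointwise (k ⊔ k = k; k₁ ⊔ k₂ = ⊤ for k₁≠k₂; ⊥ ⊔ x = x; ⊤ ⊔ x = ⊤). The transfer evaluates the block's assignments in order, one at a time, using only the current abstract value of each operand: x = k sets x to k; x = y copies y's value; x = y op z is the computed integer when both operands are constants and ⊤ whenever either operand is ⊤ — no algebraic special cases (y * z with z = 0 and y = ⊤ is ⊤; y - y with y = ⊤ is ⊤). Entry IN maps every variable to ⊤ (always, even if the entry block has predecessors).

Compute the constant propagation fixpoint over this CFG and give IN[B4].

Answer: {a: ⊤, b: 5, c: ⊤, d: ⊤, e: ⊤, f: ⊤}

Working:
Fixpoint table:
  B0:  IN=(all ⊤)  OUT={b:5; rest ⊤}
  B1:  IN={b:5; rest ⊤}  OUT={b:5; rest ⊤}
  B2:  IN={b:5; rest ⊤}  OUT={b:5; rest ⊤}
  B3:  IN={b:5; rest ⊤}  OUT={b:5; rest ⊤}
  B4:  IN={b:5; rest ⊤}  OUT={b:5; rest ⊤}
  B5:  IN={b:5; rest ⊤}  OUT={b:5, f:5; rest ⊤}
  B6:  IN={b:5; rest ⊤}  OUT={b:5; rest ⊤}
  B7:  IN={b:5; rest ⊤}  OUT={b:0; rest ⊤}

Merge at B4: IN[B4] = OUT[B3] = {a: ⊤, b: 5, c: ⊤, d: ⊤, e: ⊤, f: ⊤}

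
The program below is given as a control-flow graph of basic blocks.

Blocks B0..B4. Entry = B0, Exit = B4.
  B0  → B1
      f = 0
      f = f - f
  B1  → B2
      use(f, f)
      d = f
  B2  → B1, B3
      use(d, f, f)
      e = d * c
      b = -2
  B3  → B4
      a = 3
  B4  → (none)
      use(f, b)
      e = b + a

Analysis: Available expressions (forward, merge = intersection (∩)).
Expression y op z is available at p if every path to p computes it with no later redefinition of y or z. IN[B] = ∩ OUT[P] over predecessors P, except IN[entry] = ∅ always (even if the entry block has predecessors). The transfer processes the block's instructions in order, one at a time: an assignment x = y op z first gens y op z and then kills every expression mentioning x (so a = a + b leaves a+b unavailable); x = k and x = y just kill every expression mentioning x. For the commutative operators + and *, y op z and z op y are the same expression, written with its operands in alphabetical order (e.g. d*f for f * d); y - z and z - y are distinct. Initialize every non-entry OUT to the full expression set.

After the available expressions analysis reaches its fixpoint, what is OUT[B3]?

Converged values:
  B0:  IN={}  OUT={}
  B1:  IN={}  OUT={}
  B2:  IN={}  OUT={c*d}
  B3:  IN={c*d}  OUT={c*d}
  B4:  IN={c*d}  OUT={a+b, c*d}

Merge at B3: IN[B3] = OUT[B2] = {c*d}
Applying B3's transfer function to that IN value gives OUT[B3] (row B3 above).

Answer: {c*d}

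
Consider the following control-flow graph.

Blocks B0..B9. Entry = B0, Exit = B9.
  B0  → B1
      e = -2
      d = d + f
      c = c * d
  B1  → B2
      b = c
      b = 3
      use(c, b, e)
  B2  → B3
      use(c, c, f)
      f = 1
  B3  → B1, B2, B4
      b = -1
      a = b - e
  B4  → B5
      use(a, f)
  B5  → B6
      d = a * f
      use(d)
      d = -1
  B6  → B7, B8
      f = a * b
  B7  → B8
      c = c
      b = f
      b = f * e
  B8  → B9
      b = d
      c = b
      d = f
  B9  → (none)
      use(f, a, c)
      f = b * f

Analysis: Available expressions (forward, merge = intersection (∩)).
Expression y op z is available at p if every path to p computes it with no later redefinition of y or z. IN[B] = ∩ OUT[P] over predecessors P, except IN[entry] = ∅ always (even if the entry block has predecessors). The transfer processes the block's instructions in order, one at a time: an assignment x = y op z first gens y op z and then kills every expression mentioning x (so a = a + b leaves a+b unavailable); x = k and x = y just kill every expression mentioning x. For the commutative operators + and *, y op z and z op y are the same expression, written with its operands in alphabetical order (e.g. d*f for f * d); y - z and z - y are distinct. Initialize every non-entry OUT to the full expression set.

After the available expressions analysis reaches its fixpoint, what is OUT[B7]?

Per-block solution:
  B0:   IN={}   OUT={}
  B1:   IN={}   OUT={}
  B2:   IN={}   OUT={}
  B3:   IN={}   OUT={b-e}
  B4:   IN={b-e}   OUT={b-e}
  B5:   IN={b-e}   OUT={a*f, b-e}
  B6:   IN={a*f, b-e}   OUT={a*b, b-e}
  B7:   IN={a*b, b-e}   OUT={e*f}
  B8:   IN={}   OUT={}
  B9:   IN={}   OUT={}

Merge at B7: IN[B7] = OUT[B6] = {a*b, b-e}
Applying B7's transfer function to that IN value gives OUT[B7] (row B7 above).

Answer: {e*f}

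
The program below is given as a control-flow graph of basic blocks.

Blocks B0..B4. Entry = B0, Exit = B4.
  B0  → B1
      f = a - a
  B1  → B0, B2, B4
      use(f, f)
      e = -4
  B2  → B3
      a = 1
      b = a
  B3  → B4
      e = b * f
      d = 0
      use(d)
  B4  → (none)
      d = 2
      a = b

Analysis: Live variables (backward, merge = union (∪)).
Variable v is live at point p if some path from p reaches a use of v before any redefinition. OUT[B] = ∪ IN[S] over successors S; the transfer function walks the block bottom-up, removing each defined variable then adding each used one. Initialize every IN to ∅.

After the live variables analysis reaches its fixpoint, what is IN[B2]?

Converged values:
  B0:  IN={a, b}  OUT={a, b, f}
  B1:  IN={a, b, f}  OUT={a, b, f}
  B2:  IN={f}  OUT={b, f}
  B3:  IN={b, f}  OUT={b}
  B4:  IN={b}  OUT={}

Merge at B2: OUT[B2] = IN[B3] = {b, f}
Applying B2's transfer function to that OUT value gives IN[B2] (row B2 above).

Answer: {f}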